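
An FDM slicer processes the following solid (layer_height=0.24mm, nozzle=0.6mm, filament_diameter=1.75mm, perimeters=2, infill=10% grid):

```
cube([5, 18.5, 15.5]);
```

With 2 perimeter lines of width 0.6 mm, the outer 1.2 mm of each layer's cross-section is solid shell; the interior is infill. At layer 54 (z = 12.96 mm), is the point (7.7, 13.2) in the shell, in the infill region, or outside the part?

At z = 12.96 mm: the 5×18.5 cube contributes its full rectangle. Overall, the cross-section is a single solid region. The nearest boundary edge runs (5.00, 0.00)→(5.00, 18.50); distance from the point to it = 2.70 mm. The point is not inside any of the regions above, so it lies outside the cross-section (2.70 mm from the nearest boundary).

outside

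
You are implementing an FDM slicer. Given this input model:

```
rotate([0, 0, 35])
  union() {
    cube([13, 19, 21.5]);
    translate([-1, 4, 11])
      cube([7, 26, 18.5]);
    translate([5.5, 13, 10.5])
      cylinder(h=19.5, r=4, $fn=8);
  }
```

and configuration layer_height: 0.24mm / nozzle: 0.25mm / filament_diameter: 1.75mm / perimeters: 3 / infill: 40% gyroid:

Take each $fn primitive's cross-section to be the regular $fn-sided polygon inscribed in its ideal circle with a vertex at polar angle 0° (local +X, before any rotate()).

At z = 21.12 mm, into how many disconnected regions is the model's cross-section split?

At z = 21.12 mm: the cube is present — its section is the full 13×19 rectangle; the 7×26 cube at (-1, 4) contributes its full rectangle; the r=4 cylinder at (5.5, 13) gives a regular 8-gon of circumradius 4 (constant along its height); Merging all regions: the regions partially overlap (shared area 135.25 mm²), so overlapping operands fuse into one piece — 1 connected region; (whole slice rotated 35° about Z — lengths, areas and connectivity unchanged). The result has 1 disconnected region.

1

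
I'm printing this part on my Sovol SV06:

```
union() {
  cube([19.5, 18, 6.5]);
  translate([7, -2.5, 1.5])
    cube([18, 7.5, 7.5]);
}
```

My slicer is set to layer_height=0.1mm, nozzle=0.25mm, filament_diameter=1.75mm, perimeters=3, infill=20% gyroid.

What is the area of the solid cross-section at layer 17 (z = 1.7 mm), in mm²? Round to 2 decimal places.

423.50 mm²

At z = 1.7 mm: the 19.5×18 cube contributes its full rectangle (area 351.00 mm²); the 18×7.5 cube at (7, -2.5) contributes its full rectangle (area 135.00 mm²); Taking the union: the regions partially overlap — summed areas 486.00 mm² minus the doubly-counted overlap 62.50 mm² gives 423.50 mm² — area = 423.50 mm². Overall, the cross-section is a single solid region. Net area = 423.50 mm².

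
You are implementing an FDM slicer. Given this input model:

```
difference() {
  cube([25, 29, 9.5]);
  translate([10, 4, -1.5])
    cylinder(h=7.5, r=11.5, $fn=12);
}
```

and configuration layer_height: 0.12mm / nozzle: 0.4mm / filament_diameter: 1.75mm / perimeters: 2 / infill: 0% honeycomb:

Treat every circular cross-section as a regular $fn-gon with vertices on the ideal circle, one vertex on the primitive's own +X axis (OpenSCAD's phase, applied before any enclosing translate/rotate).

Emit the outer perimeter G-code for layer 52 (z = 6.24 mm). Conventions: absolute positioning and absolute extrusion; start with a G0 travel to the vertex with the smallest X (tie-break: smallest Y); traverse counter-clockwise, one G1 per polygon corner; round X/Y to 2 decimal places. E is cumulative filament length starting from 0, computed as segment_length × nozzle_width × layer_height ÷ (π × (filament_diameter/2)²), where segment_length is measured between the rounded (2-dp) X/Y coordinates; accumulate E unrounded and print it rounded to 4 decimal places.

G0 X0.00 Y0.00 Z6.24
G1 X25.00 Y0.00 E0.4989
G1 X25.00 Y29.00 E1.0776
G1 X0.00 Y29.00 E1.5765
G1 X0.00 Y0.00 E2.1553

At z = 6.24 mm: the cube is present — its section is the full 25×29 rectangle; the cylinder at (10, 4) does not reach this height (z outside [-1.5, 6]); After the difference (first − rest): none of the subtracted shapes is present at this height, so the 25×29 cube is unchanged — 1 connected region. The outline is a single polygon with 4 vertices. Extrusion per mm of travel: 0.4 × 0.12 / (π × 0.875²) = 0.019956. Accumulating E over each segment gives final E = 2.1553.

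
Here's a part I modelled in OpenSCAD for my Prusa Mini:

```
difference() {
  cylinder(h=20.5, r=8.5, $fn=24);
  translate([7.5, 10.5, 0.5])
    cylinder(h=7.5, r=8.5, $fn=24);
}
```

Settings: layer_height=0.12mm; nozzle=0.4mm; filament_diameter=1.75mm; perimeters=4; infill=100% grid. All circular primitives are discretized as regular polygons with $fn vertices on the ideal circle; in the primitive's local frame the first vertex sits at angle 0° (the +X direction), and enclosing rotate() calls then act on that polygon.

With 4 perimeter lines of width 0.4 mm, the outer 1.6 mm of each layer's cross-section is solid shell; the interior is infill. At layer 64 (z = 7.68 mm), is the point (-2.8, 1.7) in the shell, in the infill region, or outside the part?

At z = 7.68 mm: the r=8.5 cylinder gives a regular 24-gon of circumradius 8.5 (constant along its height); the r=8.5 cylinder at (7.5, 10.5) gives a regular 24-gon of circumradius 8.5 (constant along its height); Taking the first minus the rest: starting from the r=8.5 cylinder, the r=8.5 cylinder at (7.5, 10.5) partially overlaps it — only the 29.90 mm² overlap (of its 224.40 mm²) is removed, clipping the outline — 1 connected region. Overall, the cross-section is a single solid region. The nearest boundary edge runs (0.14, 6.25)→(1.49, 4.49); distance from the point to it = 5.10 mm. The point is inside the cross-section and 5.10 mm from the nearest boundary — more than the 1.6 mm shell width (4 × 0.4), so it's in the infill interior.

infill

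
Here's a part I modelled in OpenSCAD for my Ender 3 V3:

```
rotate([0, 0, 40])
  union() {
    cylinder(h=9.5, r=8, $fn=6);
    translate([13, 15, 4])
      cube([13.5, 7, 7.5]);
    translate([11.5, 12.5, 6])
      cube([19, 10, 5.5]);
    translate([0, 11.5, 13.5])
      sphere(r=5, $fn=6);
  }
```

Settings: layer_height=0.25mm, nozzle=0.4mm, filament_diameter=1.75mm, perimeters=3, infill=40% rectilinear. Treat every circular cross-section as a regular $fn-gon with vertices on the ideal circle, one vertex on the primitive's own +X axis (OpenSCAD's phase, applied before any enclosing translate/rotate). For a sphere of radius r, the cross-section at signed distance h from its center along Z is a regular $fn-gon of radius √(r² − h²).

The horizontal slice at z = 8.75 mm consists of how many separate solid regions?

At z = 8.75 mm: the r=8 cylinder gives a regular 6-gon of circumradius 8 (constant along its height); the 13.5×7 cube at (13, 15) contributes its full rectangle; the cube at (11.5, 12.5) is present — its section is the full 19×10 rectangle; the sphere at (0, 11.5): section is a regular 6-gon, circumradius = √(r²−h²) = √(5²−4.75²) = 1.561; Taking the union: the regions partially overlap (shared area 94.50 mm²), so overlapping operands fuse into one piece — 3 connected regions; (rotated 40° about Z; rotation is an isometry so areas/perimeters/island counts are preserved). The result has 3 disconnected regions.

3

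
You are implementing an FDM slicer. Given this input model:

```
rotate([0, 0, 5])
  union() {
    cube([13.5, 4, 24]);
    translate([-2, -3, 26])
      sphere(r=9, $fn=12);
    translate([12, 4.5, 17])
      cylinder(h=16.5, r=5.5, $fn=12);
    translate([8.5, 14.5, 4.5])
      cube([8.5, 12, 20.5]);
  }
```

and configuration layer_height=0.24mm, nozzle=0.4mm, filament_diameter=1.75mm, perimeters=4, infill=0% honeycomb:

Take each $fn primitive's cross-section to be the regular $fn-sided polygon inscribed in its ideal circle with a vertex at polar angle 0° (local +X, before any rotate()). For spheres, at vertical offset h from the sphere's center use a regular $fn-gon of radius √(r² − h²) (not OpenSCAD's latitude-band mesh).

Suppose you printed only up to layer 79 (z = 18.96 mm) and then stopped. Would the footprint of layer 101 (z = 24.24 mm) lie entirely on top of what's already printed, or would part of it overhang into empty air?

Compare the two slices. At z = 18.96: the cube is present — its section is the full 13.5×4 rectangle (area 54.00 mm²); the r=9 sphere at (-2, -3) contributes a regular 12-gon of circumradius √(9²−7.04²) = 5.607 (area = (12/2)·5.607²·sin(360°/12) = 94.32 mm²); the r=5.5 cylinder at (12, 4.5) gives a regular 12-gon of circumradius 5.5 (constant along its height) (area = (12/2)·5.500²·sin(360°/12) = 90.75 mm²); the cube at (8.5, 14.5) (footprint 8.5×12) is included at this height (area 102.00 mm²); Combining (union): the regions partially overlap — summed areas 341.07 mm² minus the doubly-counted overlap 27.50 mm² gives 313.57 mm² — area = 313.57 mm²; (rotated 5° about Z; rotation is an isometry so areas/perimeters/island counts are preserved). At z = 24.24: the cube is absent (z outside [0, 24]); the r=9 sphere at (-2, -3) contributes a regular 12-gon of circumradius √(9²−1.76²) = 8.826 (area = (12/2)·8.826²·sin(360°/12) = 233.71 mm²); the r=5.5 cylinder at (12, 4.5) gives a regular 12-gon of circumradius 5.5 (constant along its height) (area = (12/2)·5.500²·sin(360°/12) = 90.75 mm²); the 8.5×12 cube at (8.5, 14.5) contributes its full rectangle (area 102.00 mm²); Merging all regions: the 3 present regions are separate (no shared area or edge), so areas and boundary lengths simply add and each stays a separate island — area = 426.46 mm²; (rotated 5° about Z; rotation is an isometry so areas/perimeters/island counts are preserved). Checking containment: at z = 24.24 the cross-section extends beyond the z = 18.96 cross-section by about 123.20 mm².

part overhangs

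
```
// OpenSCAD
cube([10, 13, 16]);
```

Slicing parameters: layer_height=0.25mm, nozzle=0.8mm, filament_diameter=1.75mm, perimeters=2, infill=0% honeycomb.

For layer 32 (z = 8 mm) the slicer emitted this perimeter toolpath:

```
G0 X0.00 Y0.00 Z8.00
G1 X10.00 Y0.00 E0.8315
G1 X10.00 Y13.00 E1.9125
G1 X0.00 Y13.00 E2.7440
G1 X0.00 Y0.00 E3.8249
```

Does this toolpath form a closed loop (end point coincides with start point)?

Start point (G0): (0.00, 0.00). End point (last G1): the path returns to the start — closed.

yes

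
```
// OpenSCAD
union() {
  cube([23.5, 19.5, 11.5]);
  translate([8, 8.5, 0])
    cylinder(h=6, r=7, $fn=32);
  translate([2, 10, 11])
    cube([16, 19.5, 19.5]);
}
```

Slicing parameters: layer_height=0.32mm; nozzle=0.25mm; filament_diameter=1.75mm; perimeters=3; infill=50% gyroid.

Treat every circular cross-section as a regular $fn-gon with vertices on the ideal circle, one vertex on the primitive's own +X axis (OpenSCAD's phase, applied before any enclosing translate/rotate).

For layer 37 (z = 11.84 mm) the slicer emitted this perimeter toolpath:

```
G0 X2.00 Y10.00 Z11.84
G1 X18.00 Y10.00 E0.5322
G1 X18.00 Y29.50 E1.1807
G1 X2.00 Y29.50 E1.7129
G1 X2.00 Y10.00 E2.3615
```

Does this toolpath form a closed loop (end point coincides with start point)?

yes

Start point (G0): (2.00, 10.00). End point (last G1): the path returns to the start — closed.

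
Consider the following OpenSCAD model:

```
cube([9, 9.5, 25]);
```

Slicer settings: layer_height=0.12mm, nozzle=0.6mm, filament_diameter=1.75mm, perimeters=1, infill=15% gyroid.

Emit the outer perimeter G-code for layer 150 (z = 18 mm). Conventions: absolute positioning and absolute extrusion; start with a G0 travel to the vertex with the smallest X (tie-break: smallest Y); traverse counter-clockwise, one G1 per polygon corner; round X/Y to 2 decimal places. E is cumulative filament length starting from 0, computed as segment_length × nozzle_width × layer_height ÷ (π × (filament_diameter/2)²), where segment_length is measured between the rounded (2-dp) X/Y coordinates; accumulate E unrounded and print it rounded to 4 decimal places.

At z = 18 mm: the cube is present — its section is the full 9×9.5 rectangle. The outline is a single polygon with 4 vertices. Extrusion per mm of travel: 0.6 × 0.12 / (π × 0.875²) = 0.029934. Accumulating E over each segment gives final E = 1.1076.

G0 X0.00 Y0.00 Z18.00
G1 X9.00 Y0.00 E0.2694
G1 X9.00 Y9.50 E0.5538
G1 X0.00 Y9.50 E0.8232
G1 X0.00 Y0.00 E1.1076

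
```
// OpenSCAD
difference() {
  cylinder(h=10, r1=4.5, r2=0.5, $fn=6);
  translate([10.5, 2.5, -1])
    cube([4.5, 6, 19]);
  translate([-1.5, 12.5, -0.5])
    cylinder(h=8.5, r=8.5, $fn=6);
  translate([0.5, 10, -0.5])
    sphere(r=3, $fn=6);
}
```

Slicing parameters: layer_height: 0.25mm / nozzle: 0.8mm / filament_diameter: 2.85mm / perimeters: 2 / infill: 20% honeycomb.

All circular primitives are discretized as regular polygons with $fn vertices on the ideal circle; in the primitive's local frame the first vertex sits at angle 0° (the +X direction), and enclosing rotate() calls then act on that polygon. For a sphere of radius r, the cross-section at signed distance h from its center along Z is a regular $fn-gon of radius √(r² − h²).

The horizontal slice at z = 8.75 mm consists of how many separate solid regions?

1

At z = 8.75 mm: the cone contributes a regular 6-gon of circumradius 1.000 (interpolated between r1=4.5 and r2=0.5 at t=0.875); the cube at (10.5, 2.5) is present — its section is the full 4.5×6 rectangle; the cylinder at (-1.5, 12.5) is absent (z outside [-0.5, 8]); the sphere at (0.5, 10) is absent (|z−center|=9.250 > r=3); Taking the first minus the rest: starting from the cone, the 4.5×6 cube at (10.5, 2.5) misses the remaining region (no effect) — 1 connected region. The result has 1 disconnected region.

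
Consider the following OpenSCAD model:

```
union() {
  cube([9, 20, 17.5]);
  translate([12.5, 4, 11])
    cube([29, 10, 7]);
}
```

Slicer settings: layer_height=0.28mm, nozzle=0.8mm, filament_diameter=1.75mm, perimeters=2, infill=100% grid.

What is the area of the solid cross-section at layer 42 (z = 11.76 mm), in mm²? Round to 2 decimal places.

470.00 mm²

At z = 11.76 mm: the 9×20 cube contributes its full rectangle (area 180.00 mm²); the cube at (12.5, 4) (footprint 29×10) is included at this height (area 290.00 mm²); Merging all regions: the 2 present regions are separate (no shared area or edge), so areas and boundary lengths simply add and each stays a separate island — area = 470.00 mm². Overall, the cross-section has 2 separate islands. Net area = 470.00 mm².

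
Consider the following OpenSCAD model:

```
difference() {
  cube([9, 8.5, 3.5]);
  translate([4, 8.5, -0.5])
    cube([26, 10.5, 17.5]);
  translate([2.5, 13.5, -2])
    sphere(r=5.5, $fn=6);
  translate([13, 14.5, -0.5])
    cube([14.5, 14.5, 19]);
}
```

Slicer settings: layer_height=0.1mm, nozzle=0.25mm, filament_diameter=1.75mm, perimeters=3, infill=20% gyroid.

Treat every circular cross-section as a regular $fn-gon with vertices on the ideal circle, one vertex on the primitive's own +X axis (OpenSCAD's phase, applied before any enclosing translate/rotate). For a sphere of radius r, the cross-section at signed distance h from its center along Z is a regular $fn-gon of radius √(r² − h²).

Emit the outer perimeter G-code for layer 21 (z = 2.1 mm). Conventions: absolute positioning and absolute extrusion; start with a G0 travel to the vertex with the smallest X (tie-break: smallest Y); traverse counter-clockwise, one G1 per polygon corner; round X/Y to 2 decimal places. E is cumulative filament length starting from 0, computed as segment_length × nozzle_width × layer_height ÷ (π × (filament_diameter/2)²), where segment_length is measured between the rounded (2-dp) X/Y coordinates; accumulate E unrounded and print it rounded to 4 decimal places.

G0 X0.00 Y0.00 Z2.10
G1 X9.00 Y0.00 E0.0935
G1 X9.00 Y8.50 E0.1819
G1 X0.00 Y8.50 E0.2754
G1 X0.00 Y0.00 E0.3638

At z = 2.1 mm: the 9×8.5 cube contributes its full rectangle; the 26×10.5 cube at (4, 8.5) contributes its full rectangle; the r=5.5 sphere at (2.5, 13.5) contributes a regular 6-gon of circumradius √(5.5²−4.1²) = 3.666; the cube at (13, 14.5) is present — its section is the full 14.5×14.5 rectangle; Subtracting the remaining from the first: starting from the 9×8.5 cube, the 26×10.5 cube at (4, 8.5) misses the remaining region (no effect); the r=5.5 sphere at (2.5, 13.5) misses the remaining region (no effect); the 14.5×14.5 cube at (13, 14.5) misses the remaining region (no effect) — 1 connected region. The outline is a single polygon with 4 vertices. Extrusion per mm of travel: 0.25 × 0.1 / (π × 0.875²) = 0.010394. Accumulating E over each segment gives final E = 0.3638.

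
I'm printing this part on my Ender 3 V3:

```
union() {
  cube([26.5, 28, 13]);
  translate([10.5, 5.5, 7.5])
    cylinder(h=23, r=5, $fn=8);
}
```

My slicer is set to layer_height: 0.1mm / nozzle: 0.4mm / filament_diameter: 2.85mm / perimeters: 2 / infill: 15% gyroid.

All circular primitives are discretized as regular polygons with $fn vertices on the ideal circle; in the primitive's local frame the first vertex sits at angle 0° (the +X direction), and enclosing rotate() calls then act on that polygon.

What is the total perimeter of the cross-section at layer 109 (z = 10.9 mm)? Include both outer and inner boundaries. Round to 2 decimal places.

109.00 mm

At z = 10.9 mm: the 26.5×28 cube contributes its full rectangle (perimeter 109.00 mm); the r=5 cylinder at (10.5, 5.5) gives a regular 8-gon of circumradius 5 (constant along its height) (perimeter = 2·8·5.000·sin(180°/8) = 30.61 mm); Combining (union): the r=5 cylinder at (10.5, 5.5) lies entirely inside the 26.5×28 cube, so the union is just the 26.5×28 cube — boundary = 109.00 mm. Overall, the cross-section is a single solid region. Total boundary length (outer) = 109.00 mm.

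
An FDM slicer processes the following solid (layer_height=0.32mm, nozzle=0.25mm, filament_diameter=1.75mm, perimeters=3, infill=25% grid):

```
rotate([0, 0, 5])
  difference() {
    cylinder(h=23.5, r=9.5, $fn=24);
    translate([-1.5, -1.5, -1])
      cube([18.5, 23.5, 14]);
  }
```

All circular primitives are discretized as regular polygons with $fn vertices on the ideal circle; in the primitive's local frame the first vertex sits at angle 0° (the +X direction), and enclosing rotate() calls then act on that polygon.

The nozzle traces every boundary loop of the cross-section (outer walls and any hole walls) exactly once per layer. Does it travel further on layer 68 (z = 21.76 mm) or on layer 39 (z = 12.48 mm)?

Layer 68 (z = 21.76): the r=9.5 cylinder gives a regular 24-gon of circumradius 9.5 (constant along its height) (perimeter = 2·24·9.500·sin(180°/24) = 59.52 mm); the cube at (-1.5, -1.5) is not intersected at this z (z outside [-1, 13]); After the difference (first − rest): none of the subtracted shapes is present at this height, so the r=9.5 cylinder is unchanged — boundary = 59.52 mm; (whole slice rotated 5° about Z — lengths, areas and connectivity unchanged). So its perimeter = 59.52 mm. Layer 39 (z = 12.48): the r=9.5 cylinder contributes a regular 24-gon of circumradius 9.5 (perimeter = 2·24·9.500·sin(180°/24) = 59.52 mm); the cube at (-1.5, -1.5) is present — its section is the full 18.5×23.5 rectangle (perimeter 84.00 mm); Subtracting the remaining from the first: starting from the r=9.5 cylinder, the 18.5×23.5 cube at (-1.5, -1.5) partially overlaps it — only the 100.53 mm² overlap (of its 434.75 mm²) is removed, clipping the outline — boundary = 63.22 mm; (whole slice rotated 5° about Z — lengths, areas and connectivity unchanged). So its perimeter = 63.22 mm. Layer 39 is larger (63.22 vs 59.52 mm).

layer 39 (z = 12.48 mm)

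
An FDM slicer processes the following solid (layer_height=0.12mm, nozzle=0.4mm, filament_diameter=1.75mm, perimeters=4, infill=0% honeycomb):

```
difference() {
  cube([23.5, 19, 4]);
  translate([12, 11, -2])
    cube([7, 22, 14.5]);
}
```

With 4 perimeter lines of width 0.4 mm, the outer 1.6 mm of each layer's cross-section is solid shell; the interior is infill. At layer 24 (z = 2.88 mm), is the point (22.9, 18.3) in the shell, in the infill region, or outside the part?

shell

At z = 2.88 mm: the cube is present — its section is the full 23.5×19 rectangle; the 7×22 cube at (12, 11) contributes its full rectangle; Taking the first minus the rest: starting from the 23.5×19 cube, the 7×22 cube at (12, 11) partially overlaps it — only the 56.00 mm² overlap (of its 154.00 mm²) is removed, clipping the outline — 1 connected region. Overall, the cross-section is a single solid region. The nearest boundary edge runs (23.50, 19.00)→(23.50, 0.00); distance from the point to it = 0.60 mm. The point is inside the cross-section, 0.60 mm from the nearest boundary — within the 1.6 mm shell band (4 × 0.4).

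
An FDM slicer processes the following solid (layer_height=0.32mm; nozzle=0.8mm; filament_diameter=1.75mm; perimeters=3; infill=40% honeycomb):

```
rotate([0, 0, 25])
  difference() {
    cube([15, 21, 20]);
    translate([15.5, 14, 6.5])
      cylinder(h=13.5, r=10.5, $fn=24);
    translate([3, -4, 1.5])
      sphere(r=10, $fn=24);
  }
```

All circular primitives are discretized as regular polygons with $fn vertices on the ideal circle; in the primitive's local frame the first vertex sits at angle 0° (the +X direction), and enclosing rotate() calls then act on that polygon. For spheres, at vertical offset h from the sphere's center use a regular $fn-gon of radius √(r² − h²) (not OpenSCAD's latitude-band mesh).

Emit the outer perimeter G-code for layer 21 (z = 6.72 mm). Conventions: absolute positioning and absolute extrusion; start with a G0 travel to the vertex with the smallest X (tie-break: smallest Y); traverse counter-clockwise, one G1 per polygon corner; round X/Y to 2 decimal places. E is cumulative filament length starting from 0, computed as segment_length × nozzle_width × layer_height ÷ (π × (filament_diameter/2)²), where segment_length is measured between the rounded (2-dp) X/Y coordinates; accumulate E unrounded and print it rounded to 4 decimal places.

G0 X-8.87 Y19.03 Z6.72
G1 X-1.65 Y3.54 E1.8189
G1 X-1.07 Y4.18 E1.9109
G1 X0.80 Y5.37 E2.1468
G1 X2.93 Y6.04 E2.3844
G1 X5.15 Y6.14 E2.6209
G1 X7.33 Y5.66 E2.8585
G1 X9.30 Y4.63 E3.0951
G1 X9.51 Y4.44 E3.1253
G1 X13.59 Y6.34 E3.6043
G1 X12.09 Y9.57 E3.9833
G1 X9.95 Y8.90 E4.2220
G1 X7.22 Y8.78 E4.5128
G1 X4.54 Y9.37 E4.8049
G1 X2.11 Y10.64 E5.0967
G1 X0.09 Y12.49 E5.3883
G1 X-1.39 Y14.80 E5.6802
G1 X-2.21 Y17.42 E5.9724
G1 X-2.33 Y20.15 E6.2633
G1 X-1.85 Y22.31 E6.4988
G1 X-8.87 Y19.03 E7.3235

At z = 6.72 mm: the cube (footprint 15×21) is included at this height; the r=10.5 cylinder at (15.5, 14) contributes a regular 24-gon of circumradius 10.5; the r=10 sphere at (3, -4) contributes a regular 24-gon of circumradius √(10²−5.22²) = 8.529; Taking the first minus the rest: starting from the 15×21 cube, the r=10.5 cylinder at (15.5, 14) partially overlaps it — only the 144.01 mm² overlap (of its 342.42 mm²) is removed, clipping the outline; the r=10 sphere at (3, -4) partially overlaps it — only the 36.79 mm² overlap (of its 225.95 mm²) is removed, clipping the outline — 1 connected region; (rotated 25° about Z; rotation is an isometry so areas/perimeters/island counts are preserved). The outline is a single polygon with 20 vertices. Extrusion per mm of travel: 0.8 × 0.32 / (π × 0.875²) = 0.106432. Accumulating E over each segment gives final E = 7.3235.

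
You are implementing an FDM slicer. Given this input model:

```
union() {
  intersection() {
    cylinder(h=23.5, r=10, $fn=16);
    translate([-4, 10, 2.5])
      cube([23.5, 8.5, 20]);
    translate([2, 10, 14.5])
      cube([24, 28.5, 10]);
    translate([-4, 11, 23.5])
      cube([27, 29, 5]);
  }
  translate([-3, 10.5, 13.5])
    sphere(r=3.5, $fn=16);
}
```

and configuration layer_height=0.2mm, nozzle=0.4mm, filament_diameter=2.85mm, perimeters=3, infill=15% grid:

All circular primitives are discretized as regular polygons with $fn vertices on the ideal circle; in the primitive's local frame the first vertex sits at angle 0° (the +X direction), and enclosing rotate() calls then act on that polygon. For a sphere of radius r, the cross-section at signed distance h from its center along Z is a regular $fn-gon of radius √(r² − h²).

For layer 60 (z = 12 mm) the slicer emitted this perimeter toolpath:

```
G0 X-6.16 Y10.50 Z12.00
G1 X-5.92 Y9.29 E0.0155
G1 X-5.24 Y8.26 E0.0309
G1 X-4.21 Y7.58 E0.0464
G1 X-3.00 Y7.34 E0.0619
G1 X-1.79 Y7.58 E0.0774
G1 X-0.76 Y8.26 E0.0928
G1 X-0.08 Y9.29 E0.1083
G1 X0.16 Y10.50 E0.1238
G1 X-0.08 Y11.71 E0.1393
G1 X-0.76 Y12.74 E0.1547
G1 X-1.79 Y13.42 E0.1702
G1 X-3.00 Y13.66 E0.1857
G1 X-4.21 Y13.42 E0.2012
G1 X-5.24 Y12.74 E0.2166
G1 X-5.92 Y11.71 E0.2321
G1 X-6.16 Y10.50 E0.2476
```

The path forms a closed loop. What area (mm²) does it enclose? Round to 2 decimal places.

Apply the shoelace formula to the sequence of (X, Y) vertices; enclosed area = 30.62 mm².

30.62 mm²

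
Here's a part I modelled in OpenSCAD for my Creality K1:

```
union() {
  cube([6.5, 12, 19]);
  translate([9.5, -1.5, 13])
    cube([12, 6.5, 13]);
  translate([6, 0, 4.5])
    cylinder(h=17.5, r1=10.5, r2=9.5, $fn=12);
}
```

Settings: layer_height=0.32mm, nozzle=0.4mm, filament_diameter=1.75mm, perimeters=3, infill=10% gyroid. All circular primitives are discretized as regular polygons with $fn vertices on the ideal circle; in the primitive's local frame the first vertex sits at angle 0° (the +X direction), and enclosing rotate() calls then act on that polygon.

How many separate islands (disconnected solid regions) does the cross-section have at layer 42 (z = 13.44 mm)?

At z = 13.44 mm: the cube (footprint 6.5×12) is included at this height; the cube at (9.5, -1.5) is present — its section is the full 12×6.5 rectangle; the cone at (6, 0) (r1=10.5→r2=9.5) has section circumradius 9.989 here — a regular 12-gon; Merging all regions: the regions partially overlap (shared area 98.23 mm²), so overlapping operands fuse into one piece — 1 connected region. Overall, the cross-section is a single solid region. Island count = 1.

1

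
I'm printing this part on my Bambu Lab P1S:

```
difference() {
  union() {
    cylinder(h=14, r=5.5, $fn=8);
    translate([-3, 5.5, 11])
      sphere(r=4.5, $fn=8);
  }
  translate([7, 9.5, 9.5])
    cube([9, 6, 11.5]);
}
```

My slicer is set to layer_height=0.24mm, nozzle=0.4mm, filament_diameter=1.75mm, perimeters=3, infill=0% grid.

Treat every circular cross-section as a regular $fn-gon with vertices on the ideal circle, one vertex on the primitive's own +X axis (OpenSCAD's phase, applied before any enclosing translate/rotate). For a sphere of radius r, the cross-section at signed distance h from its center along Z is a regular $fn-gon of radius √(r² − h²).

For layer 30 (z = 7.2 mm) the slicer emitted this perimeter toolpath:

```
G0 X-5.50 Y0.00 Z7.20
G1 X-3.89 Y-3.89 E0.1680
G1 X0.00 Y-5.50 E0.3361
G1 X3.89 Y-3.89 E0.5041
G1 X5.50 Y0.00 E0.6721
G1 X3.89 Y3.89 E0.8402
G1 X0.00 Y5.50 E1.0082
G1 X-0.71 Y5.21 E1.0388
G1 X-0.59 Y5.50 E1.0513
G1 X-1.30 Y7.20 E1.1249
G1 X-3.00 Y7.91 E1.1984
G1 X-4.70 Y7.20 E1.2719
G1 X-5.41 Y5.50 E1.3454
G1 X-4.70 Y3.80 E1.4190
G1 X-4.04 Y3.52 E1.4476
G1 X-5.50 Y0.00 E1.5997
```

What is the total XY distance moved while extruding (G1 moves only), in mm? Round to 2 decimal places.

Sum the Euclidean lengths of each G1 segment: total = 40.08 mm.

40.08 mm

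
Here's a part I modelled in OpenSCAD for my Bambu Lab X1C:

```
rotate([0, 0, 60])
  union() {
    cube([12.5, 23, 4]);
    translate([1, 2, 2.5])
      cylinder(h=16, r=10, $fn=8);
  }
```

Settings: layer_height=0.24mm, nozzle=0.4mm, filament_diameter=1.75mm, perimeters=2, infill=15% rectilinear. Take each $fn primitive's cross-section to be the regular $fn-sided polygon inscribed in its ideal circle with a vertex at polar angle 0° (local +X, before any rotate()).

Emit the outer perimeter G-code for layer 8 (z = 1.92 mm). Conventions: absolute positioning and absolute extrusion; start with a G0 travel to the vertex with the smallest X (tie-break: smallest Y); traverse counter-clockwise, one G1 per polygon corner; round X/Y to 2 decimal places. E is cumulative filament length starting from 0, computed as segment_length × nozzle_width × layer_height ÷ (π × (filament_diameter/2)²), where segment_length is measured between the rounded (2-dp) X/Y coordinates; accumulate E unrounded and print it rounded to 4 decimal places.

At z = 1.92 mm: the cube is present — its section is the full 12.5×23 rectangle; the cylinder at (1, 2) is absent (z outside [2.5, 18.5]); Combining (union): only the 12.5×23 cube is present, so the union is just that shape — 1 connected region; (whole slice rotated 60° about Z — lengths, areas and connectivity unchanged). The outline is a single polygon with 4 vertices. Extrusion per mm of travel: 0.4 × 0.24 / (π × 0.875²) = 0.039912. Accumulating E over each segment gives final E = 2.8342.

G0 X-19.92 Y11.50 Z1.92
G1 X0.00 Y0.00 E0.9180
G1 X6.25 Y10.83 E1.4171
G1 X-13.67 Y22.33 E2.3351
G1 X-19.92 Y11.50 E2.8342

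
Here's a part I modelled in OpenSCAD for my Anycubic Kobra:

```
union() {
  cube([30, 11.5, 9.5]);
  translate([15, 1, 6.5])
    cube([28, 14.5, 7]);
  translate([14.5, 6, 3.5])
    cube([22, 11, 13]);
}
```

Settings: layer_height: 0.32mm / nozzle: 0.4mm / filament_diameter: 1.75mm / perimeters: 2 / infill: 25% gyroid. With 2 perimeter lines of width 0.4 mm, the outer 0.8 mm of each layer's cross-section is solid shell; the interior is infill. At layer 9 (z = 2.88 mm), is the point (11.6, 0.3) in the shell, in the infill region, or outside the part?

shell

At z = 2.88 mm: the cube is present — its section is the full 30×11.5 rectangle; the cube at (15, 1) does not reach this height (z outside [6.5, 13.5]); the cube at (14.5, 6) is absent (z outside [3.5, 16.5]); Taking the union: only the 30×11.5 cube is present, so the union is just that shape — 1 connected region. Overall, the cross-section is a single solid region. The nearest boundary edge runs (0.00, 0.00)→(30.00, 0.00); distance from the point to it = 0.30 mm. The point is inside the cross-section, 0.30 mm from the nearest boundary — within the 0.8 mm shell band (2 × 0.4).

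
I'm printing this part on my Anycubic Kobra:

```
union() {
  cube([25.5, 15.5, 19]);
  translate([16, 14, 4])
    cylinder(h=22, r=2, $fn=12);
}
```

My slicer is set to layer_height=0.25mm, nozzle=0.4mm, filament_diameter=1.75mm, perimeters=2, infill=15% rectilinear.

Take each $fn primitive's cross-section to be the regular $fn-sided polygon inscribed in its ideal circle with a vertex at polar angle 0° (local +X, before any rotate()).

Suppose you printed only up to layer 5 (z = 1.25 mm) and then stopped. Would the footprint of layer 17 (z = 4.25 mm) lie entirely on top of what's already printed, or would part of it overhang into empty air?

part overhangs

Compare the two slices. At z = 1.25: the 25.5×15.5 cube contributes its full rectangle (area 395.25 mm²); the cylinder at (16, 14) is absent (z outside [4, 26]); Combining (union): only the 25.5×15.5 cube is present, so the union is just that shape — area = 395.25 mm². At z = 4.25: the cube (footprint 25.5×15.5) is included at this height (area 395.25 mm²); the r=2 cylinder at (16, 14) gives a regular 12-gon of circumradius 2 (constant along its height) (area = (12/2)·2.000²·sin(360°/12) = 12.00 mm²); Taking the union: the regions partially overlap — summed areas 407.25 mm² minus the doubly-counted overlap 11.21 mm² gives 396.04 mm² — area = 396.04 mm². Checking containment: at z = 4.25 the cross-section extends beyond the z = 1.25 cross-section by about 0.79 mm².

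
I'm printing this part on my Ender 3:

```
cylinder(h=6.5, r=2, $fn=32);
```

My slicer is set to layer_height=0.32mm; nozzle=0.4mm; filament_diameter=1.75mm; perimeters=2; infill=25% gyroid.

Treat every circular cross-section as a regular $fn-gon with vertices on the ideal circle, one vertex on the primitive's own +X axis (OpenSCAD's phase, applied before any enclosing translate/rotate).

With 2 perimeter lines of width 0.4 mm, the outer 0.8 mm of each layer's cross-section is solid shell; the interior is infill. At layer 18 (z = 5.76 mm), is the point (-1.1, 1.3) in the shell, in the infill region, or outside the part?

At z = 5.76 mm: the r=2 cylinder gives a regular 32-gon of circumradius 2 (constant along its height). Overall, the cross-section is a single solid region. The nearest boundary edge runs (-1.11, 1.66)→(-1.41, 1.41); distance from the point to it = 0.29 mm. The point is inside the cross-section, 0.29 mm from the nearest boundary — within the 0.8 mm shell band (2 × 0.4).

shell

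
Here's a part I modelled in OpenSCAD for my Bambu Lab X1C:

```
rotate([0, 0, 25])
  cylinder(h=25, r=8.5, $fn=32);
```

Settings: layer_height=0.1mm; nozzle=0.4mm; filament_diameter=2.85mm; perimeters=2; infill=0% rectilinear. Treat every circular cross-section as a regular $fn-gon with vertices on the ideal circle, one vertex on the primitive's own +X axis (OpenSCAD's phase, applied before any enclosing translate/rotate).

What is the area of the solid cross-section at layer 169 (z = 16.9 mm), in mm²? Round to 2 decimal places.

At z = 16.9 mm: the r=8.5 cylinder gives a regular 32-gon of circumradius 8.5 (constant along its height) (area = (32/2)·8.500²·sin(360°/32) = 225.52 mm²); (rotated 25° about Z; rotation is an isometry so areas/perimeters/island counts are preserved). Overall, the cross-section is a single solid region. Net area = 225.52 mm².

225.52 mm²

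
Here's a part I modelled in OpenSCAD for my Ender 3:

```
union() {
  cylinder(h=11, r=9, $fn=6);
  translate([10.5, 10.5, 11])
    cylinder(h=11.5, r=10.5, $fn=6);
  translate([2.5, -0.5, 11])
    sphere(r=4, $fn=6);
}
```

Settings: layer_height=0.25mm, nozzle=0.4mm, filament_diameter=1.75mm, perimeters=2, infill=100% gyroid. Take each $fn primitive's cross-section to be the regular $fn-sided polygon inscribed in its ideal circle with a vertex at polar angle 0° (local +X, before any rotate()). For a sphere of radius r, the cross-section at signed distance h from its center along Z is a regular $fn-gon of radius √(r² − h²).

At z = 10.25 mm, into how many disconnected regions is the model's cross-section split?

1

At z = 10.25 mm: the cylinder: section is a regular 6-gon, circumradius r=9; the cylinder at (10.5, 10.5) is absent (z outside [11, 22.5]); the r=4 sphere at (2.5, -0.5) slices to a regular 6-gon of circumradius 3.929 (√(r²−h²) with h=0.75 from center); Combining (union): the r=4 sphere at (2.5, -0.5) lies entirely inside the r=9 cylinder, so the union is just the r=9 cylinder — 1 connected region. The result has 1 disconnected region.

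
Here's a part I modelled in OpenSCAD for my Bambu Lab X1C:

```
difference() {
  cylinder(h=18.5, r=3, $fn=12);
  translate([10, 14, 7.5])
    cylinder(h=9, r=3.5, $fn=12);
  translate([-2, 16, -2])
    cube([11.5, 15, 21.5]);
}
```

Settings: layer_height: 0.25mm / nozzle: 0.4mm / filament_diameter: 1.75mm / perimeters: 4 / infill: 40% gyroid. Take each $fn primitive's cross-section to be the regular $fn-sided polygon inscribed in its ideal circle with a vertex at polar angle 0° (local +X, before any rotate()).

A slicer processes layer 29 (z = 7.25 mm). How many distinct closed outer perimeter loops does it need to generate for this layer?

At z = 7.25 mm: the r=3 cylinder gives a regular 12-gon of circumradius 3 (constant along its height); the cylinder at (10, 14) does not reach this height (z outside [7.5, 16.5]); the cube at (-2, 16) is present — its section is the full 11.5×15 rectangle; Subtracting the remaining from the first: starting from the r=3 cylinder, the 11.5×15 cube at (-2, 16) misses the remaining region (no effect) — 1 connected region. The result has 1 disconnected region.

1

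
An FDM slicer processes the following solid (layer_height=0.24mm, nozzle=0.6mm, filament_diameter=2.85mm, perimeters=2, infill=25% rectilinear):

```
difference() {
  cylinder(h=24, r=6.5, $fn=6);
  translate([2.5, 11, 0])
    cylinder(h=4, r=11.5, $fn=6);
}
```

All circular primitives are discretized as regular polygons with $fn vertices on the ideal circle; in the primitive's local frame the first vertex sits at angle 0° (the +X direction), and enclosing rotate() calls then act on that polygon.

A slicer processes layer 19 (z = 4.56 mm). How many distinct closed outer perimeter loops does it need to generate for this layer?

At z = 4.56 mm: the r=6.5 cylinder gives a regular 6-gon of circumradius 6.5 (constant along its height); the cylinder at (2.5, 11) is not intersected at this z (z outside [0, 4]); Taking the first minus the rest: none of the subtracted shapes is present at this height, so the r=6.5 cylinder is unchanged — 1 connected region. The result has 1 disconnected region.

1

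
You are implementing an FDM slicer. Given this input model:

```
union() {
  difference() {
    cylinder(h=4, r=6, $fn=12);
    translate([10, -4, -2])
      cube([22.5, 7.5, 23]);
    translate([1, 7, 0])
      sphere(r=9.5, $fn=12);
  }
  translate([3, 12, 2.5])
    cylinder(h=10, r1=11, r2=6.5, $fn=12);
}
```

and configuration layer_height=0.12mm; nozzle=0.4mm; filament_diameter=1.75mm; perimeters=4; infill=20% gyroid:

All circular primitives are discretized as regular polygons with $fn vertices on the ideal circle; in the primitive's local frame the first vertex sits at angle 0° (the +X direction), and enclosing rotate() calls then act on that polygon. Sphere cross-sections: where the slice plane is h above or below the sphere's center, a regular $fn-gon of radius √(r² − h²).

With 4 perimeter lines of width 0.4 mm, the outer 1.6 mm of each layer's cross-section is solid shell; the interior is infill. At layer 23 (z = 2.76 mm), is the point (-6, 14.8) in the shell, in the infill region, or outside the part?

At z = 2.76 mm: the cylinder: section is a regular 12-gon, circumradius r=6; the cube at (10, -4) (footprint 22.5×7.5) is included at this height; the sphere at (1, 7): section is a regular 12-gon, circumradius = √(r²−h²) = √(9.5²−2.76²) = 9.090; Taking the first minus the rest: starting from the r=6 cylinder, the 22.5×7.5 cube at (10, -4) misses the remaining region (no effect); the r=9.5 sphere at (1, 7) partially overlaps it — only the 67.12 mm² overlap (of its 247.90 mm²) is removed, clipping the outline — 1 connected region; the cone at (3, 12) contributes a regular 12-gon of circumradius 10.883 (interpolated between r1=11 and r2=6.5 at t=0.026); Combining (union): the 2 present regions are separate (no shared area or edge), so areas and boundary lengths simply add and each stays a separate island — 2 connected regions. Overall, the cross-section has 2 separate islands. The nearest boundary edge runs (-7.88, 12.00)→(-6.42, 17.44); distance from the point to it = 1.09 mm. (Shell/infill is judged within the island containing the point — the largest one.) The point is inside the cross-section, 1.09 mm from the nearest boundary — within the 1.6 mm shell band (4 × 0.4).

shell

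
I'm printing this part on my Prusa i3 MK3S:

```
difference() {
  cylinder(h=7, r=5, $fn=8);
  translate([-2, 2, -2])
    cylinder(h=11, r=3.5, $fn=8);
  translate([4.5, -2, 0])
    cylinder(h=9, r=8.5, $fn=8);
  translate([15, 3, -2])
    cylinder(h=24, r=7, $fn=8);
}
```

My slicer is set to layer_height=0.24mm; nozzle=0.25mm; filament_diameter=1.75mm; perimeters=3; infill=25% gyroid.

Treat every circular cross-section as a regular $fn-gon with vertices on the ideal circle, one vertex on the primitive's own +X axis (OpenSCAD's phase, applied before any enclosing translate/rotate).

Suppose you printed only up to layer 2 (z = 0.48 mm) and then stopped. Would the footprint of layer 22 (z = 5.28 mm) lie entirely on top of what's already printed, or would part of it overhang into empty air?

Compare the two slices. At z = 0.48: the r=5 cylinder contributes a regular 8-gon of circumradius 5 (area = (8/2)·5.000²·sin(360°/8) = 70.71 mm²); the cylinder at (-2, 2): section is a regular 8-gon, circumradius r=3.5 (area = (8/2)·3.500²·sin(360°/8) = 34.65 mm²); the cylinder at (4.5, -2): section is a regular 8-gon, circumradius r=8.5 (area = (8/2)·8.500²·sin(360°/8) = 204.35 mm²); the cylinder at (15, 3): section is a regular 8-gon, circumradius r=7 (area = (8/2)·7.000²·sin(360°/8) = 138.59 mm²); Taking the first minus the rest: starting from the r=5 cylinder (70.71 mm²), the r=3.5 cylinder at (-2, 2) partially overlaps it — only the 27.19 mm² overlap (of its 34.65 mm²) is removed, clipping the outline; the r=8.5 cylinder at (4.5, -2) partially overlaps it — only the 41.88 mm² overlap (of its 204.35 mm²) is removed, clipping the outline; the r=7 cylinder at (15, 3) misses the remaining region (no effect) — area = 1.64 mm². At z = 5.28: the r=5 cylinder gives a regular 8-gon of circumradius 5 (constant along its height) (area = (8/2)·5.000²·sin(360°/8) = 70.71 mm²); the r=3.5 cylinder at (-2, 2) contributes a regular 8-gon of circumradius 3.5 (area = (8/2)·3.500²·sin(360°/8) = 34.65 mm²); the r=8.5 cylinder at (4.5, -2) contributes a regular 8-gon of circumradius 8.5 (area = (8/2)·8.500²·sin(360°/8) = 204.35 mm²); the cylinder at (15, 3): section is a regular 8-gon, circumradius r=7 (area = (8/2)·7.000²·sin(360°/8) = 138.59 mm²); Taking the first minus the rest: starting from the r=5 cylinder (70.71 mm²), the r=3.5 cylinder at (-2, 2) partially overlaps it — only the 27.19 mm² overlap (of its 34.65 mm²) is removed, clipping the outline; the r=8.5 cylinder at (4.5, -2) partially overlaps it — only the 41.88 mm² overlap (of its 204.35 mm²) is removed, clipping the outline; the r=7 cylinder at (15, 3) misses the remaining region (no effect) — area = 1.64 mm². Checking containment: the cross-section at z = 5.28 is a subset of the cross-section at z = 0.48.

entirely on top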